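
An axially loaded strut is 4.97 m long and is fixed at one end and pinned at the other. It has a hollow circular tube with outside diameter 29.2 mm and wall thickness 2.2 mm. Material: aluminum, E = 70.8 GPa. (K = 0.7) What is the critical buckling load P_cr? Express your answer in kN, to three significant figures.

Inner diameter d_i = 29.2 − 2×2.2 = 24.80 mm
I = π(d_o⁴ − d_i⁴)/64 = π(29.2⁴ − 24.80⁴)/64 = 1.712×10^4 mm⁴
I = 1.712×10^4 mm⁴ = 1.712×10^-8 m⁴
Effective length L_e = K·L = 0.7 × 4.97 = 3.479 m
P_cr = π²EI / L_e² = π² × 70.8×10⁹ × 1.712×10^-8 / 3.479² = 988.3 N

P_cr ≈ 0.988 kN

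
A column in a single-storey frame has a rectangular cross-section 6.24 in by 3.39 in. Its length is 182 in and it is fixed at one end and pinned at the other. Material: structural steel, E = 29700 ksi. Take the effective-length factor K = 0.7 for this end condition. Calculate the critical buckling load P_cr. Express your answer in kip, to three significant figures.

P_cr ≈ 366 kip

Buckling occurs about the weak axis: I_min = h·b³/12 with b = 3.39 in (the shorter side).
I_min = 6.24×3.39³/12 = 20.26 in⁴
Effective length L_e = K·L = 0.7 × 182 = 127.4 in
P_cr = π²EI / L_e² = π² × 29700×10³ × 20.26 / 127.4² = 3.659×10^5 lb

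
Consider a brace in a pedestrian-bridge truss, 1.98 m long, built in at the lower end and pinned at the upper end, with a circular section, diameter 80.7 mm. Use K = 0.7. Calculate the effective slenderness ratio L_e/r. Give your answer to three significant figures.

For a solid circle r = d/4 = 80.7/4 = 20.18 mm
L_e = K·L = 0.7 × 1.98 m = 1.386 m = 1386.0 mm
λ = L_e / r_min = 1386.0 / 20.18 = 68.7

λ ≈ 68.7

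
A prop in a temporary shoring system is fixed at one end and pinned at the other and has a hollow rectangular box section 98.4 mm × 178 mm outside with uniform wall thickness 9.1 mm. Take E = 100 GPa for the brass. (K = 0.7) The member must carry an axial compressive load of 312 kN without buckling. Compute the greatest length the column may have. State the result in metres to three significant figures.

Inner dimensions: h_i = 178 − 2×9.1 = 159.8 mm, b_i = 98.4 − 2×9.1 = 80.20 mm
Weak-axis I_min = (h_o·b_o³ − h_i·b_i³)/12 with b_o = 98.4, b_i = 80.20 mm (shorter outer/inner sides).
I_min = (178×98.4³ − 159.8×80.20³)/12 = 7.263×10^6 mm⁴
I = 7.263×10^-6 m⁴
At the buckling limit P_cr = P = 3.120×10^5 N
From P_cr = π²EI/(K·L)²:  L = (1/K)·√(π²EI/P_cr) = (1/0.7)·√(π²×1.00×10^11×7.263×10^-6/3.120×10^5)
L = 6.85 m

L_max ≈ 6.85 m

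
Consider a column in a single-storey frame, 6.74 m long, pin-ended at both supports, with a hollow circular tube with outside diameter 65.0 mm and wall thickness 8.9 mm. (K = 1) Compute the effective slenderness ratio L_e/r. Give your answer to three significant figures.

λ ≈ 336

Inner diameter d_i = 65.0 − 2×8.9 = 47.20 mm
I = π(d_o⁴ − d_i⁴)/64 = π(65.0⁴ − 47.20⁴)/64 = 6.326×10^5 mm⁴
A = 1.569×10^3 mm²;  r_min = √(I/A) = √(6.326×10^5/1.569×10^3) = 20.08 mm
L_e = K·L = 1 × 6.74 m = 6.740 m = 6740.0 mm
λ = L_e / r_min = 6740.0 / 20.08 = 336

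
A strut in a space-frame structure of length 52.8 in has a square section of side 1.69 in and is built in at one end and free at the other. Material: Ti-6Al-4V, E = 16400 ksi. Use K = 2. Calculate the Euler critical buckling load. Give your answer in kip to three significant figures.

P_cr ≈ 9.87 kip

I = a⁴/12 = 1.69⁴/12 = 0.6798 in⁴
Effective length L_e = K·L = 2 × 52.8 = 105.6 in
P_cr = π²EI / L_e² = π² × 16400×10³ × 0.6798 / 105.6² = 9.867×10^3 lb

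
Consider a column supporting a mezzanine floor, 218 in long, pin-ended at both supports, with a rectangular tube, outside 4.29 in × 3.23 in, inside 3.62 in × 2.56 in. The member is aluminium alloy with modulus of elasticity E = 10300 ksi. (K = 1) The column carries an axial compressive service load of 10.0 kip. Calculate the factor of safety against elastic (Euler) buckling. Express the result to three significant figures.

Weak-axis I_min = (h_o·b_o³ − h_i·b_i³)/12 with b_o = 3.23, b_i = 2.560 in (shorter outer/inner sides).
I_min = (4.29×3.23³ − 3.620×2.560³)/12 = 6.986 in⁴
Effective length L_e = K·L = 1 × 218 = 218.0 in
P_cr = π²EI / L_e² = π² × 10300×10³ × 6.986 / 218.0² = 1.494×10^4 lb
Factor of safety n = P_cr / P = 14.944 / 10.0 = 1.49

n ≈ 1.49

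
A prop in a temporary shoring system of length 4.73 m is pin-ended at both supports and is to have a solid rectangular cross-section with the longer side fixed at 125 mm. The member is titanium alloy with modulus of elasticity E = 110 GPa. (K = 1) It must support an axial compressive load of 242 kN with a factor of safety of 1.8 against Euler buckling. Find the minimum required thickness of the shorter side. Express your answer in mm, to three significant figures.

Required P_cr = n·P = 1.8 × 242 = 435.6 kN
L_e = K·L = 1 × 4.73 = 4.730 m
Required I = P_cr·L_e²/(π²E) = 4.356×10^5 × 4.730² / (π² × 1.10×10^11) = 8.977×10^-6 m⁴
I_req = 8.977×10^6 mm⁴
Rectangle, weak axis: I_min = h·b³/12 with h = 125 mm fixed  ⇒  b = (12I/h)^(1/3) = 95.2 mm

b ≈ 95.2 mm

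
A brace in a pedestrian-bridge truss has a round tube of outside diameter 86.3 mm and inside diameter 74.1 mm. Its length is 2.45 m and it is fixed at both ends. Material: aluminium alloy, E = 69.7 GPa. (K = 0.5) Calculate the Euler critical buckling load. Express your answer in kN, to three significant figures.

d_o = 86.3 mm, d_i = 74.1 mm
I = π(d_o⁴ − d_i⁴)/64 = π(86.3⁴ − 74.10⁴)/64 = 1.243×10^6 mm⁴
I = 1.243×10^6 mm⁴ = 1.243×10^-6 m⁴
Effective length L_e = K·L = 0.5 × 2.45 = 1.225 m
P_cr = π²EI / L_e² = π² × 69.7×10⁹ × 1.243×10^-6 / 1.225² = 5.697×10^5 N

P_cr ≈ 570 kN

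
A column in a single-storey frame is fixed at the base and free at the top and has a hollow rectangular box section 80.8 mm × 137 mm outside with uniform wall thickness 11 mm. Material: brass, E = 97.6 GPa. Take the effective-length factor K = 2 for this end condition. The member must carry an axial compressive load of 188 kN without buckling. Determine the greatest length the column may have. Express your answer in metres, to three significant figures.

L_max ≈ 2.28 m

Inner dimensions: h_i = 137 − 2×11 = 115.0 mm, b_i = 80.8 − 2×11 = 58.80 mm
Weak-axis I_min = (h_o·b_o³ − h_i·b_i³)/12 with b_o = 80.8, b_i = 58.80 mm (shorter outer/inner sides).
I_min = (137×80.8³ − 115.0×58.80³)/12 = 4.074×10^6 mm⁴
I = 4.074×10^-6 m⁴
At the buckling limit P_cr = P = 1.880×10^5 N
From P_cr = π²EI/(K·L)²:  L = (1/K)·√(π²EI/P_cr) = (1/2)·√(π²×9.76×10^10×4.074×10^-6/1.880×10^5)
L = 2.28 m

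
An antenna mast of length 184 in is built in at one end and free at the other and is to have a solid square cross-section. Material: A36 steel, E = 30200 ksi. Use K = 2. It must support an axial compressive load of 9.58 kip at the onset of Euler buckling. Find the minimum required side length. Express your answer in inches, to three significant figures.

L_e = K·L = 2 × 184 = 368.0 in
Required I = P_cr·L_e²/(π²E) = 9.580×10^3 × 368.0² / (π² × 3.02×10^7) = 4.353 in⁴
Solid square: I = a⁴/12  ⇒  a = (12I)^(1/4) = (12×4.353)^(1/4) = 2.69 in

a ≈ 2.69 in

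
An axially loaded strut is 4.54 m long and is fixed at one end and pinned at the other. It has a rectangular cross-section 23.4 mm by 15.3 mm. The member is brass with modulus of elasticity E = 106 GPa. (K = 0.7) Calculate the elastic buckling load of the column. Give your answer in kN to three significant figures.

Buckling occurs about the weak axis: I_min = h·b³/12 with b = 15.3 mm (the shorter side).
I_min = 23.4×15.3³/12 = 6.984×10^3 mm⁴
I = 6.984×10^3 mm⁴ = 6.984×10^-9 m⁴
Effective length L_e = K·L = 0.7 × 4.54 = 3.178 m
P_cr = π²EI / L_e² = π² × 106×10⁹ × 6.984×10^-9 / 3.178² = 723.4 N

P_cr ≈ 0.723 kN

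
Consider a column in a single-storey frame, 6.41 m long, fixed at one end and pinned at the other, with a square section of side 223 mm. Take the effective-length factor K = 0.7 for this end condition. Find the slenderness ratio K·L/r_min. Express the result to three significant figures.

λ ≈ 69.7

For a square r = a/√12 = 223/√12 = 64.37 mm
L_e = K·L = 0.7 × 6.41 m = 4.487 m = 4487.0 mm
λ = L_e / r_min = 4487.0 / 64.37 = 69.7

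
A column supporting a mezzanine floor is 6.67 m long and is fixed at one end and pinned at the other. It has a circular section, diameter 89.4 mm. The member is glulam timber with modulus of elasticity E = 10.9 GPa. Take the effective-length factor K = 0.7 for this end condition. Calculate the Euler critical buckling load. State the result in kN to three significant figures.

I = πd⁴/64 = π×89.4⁴/64 = 3.136×10^6 mm⁴
I = 3.136×10^6 mm⁴ = 3.136×10^-6 m⁴
Effective length L_e = K·L = 0.7 × 6.67 = 4.669 m
P_cr = π²EI / L_e² = π² × 10.9×10⁹ × 3.136×10^-6 / 4.669² = 1.547×10^4 N

P_cr ≈ 15.5 kN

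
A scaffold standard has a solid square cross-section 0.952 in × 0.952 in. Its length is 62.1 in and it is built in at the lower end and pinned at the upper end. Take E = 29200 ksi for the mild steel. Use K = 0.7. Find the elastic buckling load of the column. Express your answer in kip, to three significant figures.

P_cr ≈ 10.4 kip

I = a⁴/12 = 0.952⁴/12 = 6.845×10^-2 in⁴
Effective length L_e = K·L = 0.7 × 62.1 = 43.47 in
P_cr = π²EI / L_e² = π² × 29200×10³ × 6.845×10^-2 / 43.47² = 1.044×10^4 lb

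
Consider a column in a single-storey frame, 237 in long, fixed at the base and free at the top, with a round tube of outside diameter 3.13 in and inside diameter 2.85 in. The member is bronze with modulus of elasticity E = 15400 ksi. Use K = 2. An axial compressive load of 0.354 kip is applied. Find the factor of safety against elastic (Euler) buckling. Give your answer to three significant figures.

n ≈ 2.81

d_o = 3.13 in, d_i = 2.85 in
I = π(d_o⁴ − d_i⁴)/64 = π(3.13⁴ − 2.850⁴)/64 = 1.473 in⁴
Effective length L_e = K·L = 2 × 237 = 474.0 in
P_cr = π²EI / L_e² = π² × 15400×10³ × 1.473 / 474.0² = 996.4 lb
Factor of safety n = P_cr / P = 0.99636 / 0.354 = 2.81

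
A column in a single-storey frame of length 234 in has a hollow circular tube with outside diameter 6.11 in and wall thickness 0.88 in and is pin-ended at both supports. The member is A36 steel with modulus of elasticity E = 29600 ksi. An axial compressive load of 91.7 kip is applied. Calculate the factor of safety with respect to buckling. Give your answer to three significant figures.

Inner diameter d_i = 6.11 − 2×0.88 = 4.350 in
I = π(d_o⁴ − d_i⁴)/64 = π(6.11⁴ − 4.350⁴)/64 = 50.84 in⁴
Effective length L_e = K·L = 1 × 234 = 234.0 in
P_cr = π²EI / L_e² = π² × 29600×10³ × 50.84 / 234.0² = 2.712×10^5 lb
Factor of safety n = P_cr / P = 271.23 / 91.7 = 2.96

n ≈ 2.96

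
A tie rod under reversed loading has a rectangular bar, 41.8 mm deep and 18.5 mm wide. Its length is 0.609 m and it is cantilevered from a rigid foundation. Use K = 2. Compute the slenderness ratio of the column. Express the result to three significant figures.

Buckling occurs about the weak axis: I_min = h·b³/12 with b = 18.5 mm (the shorter side).
I_min = 41.8×18.5³/12 = 2.206×10^4 mm⁴
A = 773.3 mm²;  r_min = √(I/A) = √(2.206×10^4/773.3) = 5.340 mm
L_e = K·L = 2 × 0.609 m = 1.218 m = 1218.0 mm
λ = L_e / r_min = 1218.0 / 5.340 = 228

λ ≈ 228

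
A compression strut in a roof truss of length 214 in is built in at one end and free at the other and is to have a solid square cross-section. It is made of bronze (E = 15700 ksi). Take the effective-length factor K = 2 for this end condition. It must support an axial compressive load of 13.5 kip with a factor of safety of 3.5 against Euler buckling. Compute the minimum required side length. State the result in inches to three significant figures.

a ≈ 5.09 in

Required P_cr = n·P = 3.5 × 13.5 = 47.25 kip
L_e = K·L = 2 × 214 = 428.0 in
Required I = P_cr·L_e²/(π²E) = 4.725×10^4 × 428.0² / (π² × 1.57×10^7) = 55.86 in⁴
Solid square: I = a⁴/12  ⇒  a = (12I)^(1/4) = (12×55.86)^(1/4) = 5.09 in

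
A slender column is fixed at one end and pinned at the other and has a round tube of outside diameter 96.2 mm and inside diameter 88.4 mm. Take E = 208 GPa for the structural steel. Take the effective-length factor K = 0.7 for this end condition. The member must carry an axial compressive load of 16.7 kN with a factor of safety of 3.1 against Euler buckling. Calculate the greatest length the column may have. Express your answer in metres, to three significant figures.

L_max ≈ 9.88 m

d_o = 96.2 mm, d_i = 88.4 mm
I = π(d_o⁴ − d_i⁴)/64 = π(96.2⁴ − 88.40⁴)/64 = 1.206×10^6 mm⁴
I = 1.206×10^-6 m⁴
Required critical load P_cr = n·P = 3.1 × 16.7 = 51.77 kN = 5.177×10^4 N
From P_cr = π²EI/(K·L)²:  L = (1/K)·√(π²EI/P_cr) = (1/0.7)·√(π²×2.08×10^11×1.206×10^-6/5.177×10^4)
L = 9.88 m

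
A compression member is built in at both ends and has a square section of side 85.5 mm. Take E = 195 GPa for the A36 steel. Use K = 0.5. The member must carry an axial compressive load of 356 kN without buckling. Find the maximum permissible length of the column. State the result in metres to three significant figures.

L_max ≈ 9.81 m

I = a⁴/12 = 85.5⁴/12 = 4.453×10^6 mm⁴
I = 4.453×10^-6 m⁴
At the buckling limit P_cr = P = 3.560×10^5 N
From P_cr = π²EI/(K·L)²:  L = (1/K)·√(π²EI/P_cr) = (1/0.5)·√(π²×1.95×10^11×4.453×10^-6/3.560×10^5)
L = 9.81 m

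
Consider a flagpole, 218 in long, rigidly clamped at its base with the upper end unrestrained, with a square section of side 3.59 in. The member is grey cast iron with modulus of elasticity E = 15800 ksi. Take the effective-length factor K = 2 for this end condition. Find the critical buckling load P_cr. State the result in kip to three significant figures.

P_cr ≈ 11.4 kip

I = a⁴/12 = 3.59⁴/12 = 13.84 in⁴
Effective length L_e = K·L = 2 × 218 = 436.0 in
P_cr = π²EI / L_e² = π² × 15800×10³ × 13.84 / 436.0² = 1.135×10^4 lb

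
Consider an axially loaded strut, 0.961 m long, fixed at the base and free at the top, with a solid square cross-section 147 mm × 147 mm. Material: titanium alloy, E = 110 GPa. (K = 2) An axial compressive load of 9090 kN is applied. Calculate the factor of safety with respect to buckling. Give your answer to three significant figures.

I = a⁴/12 = 147⁴/12 = 3.891×10^7 mm⁴
I = 3.891×10^7 mm⁴ = 3.891×10^-5 m⁴
Effective length L_e = K·L = 2 × 0.961 = 1.922 m
P_cr = π²EI / L_e² = π² × 110×10⁹ × 3.891×10^-5 / 1.922² = 1.144×10^7 N
Factor of safety n = P_cr / P = 11436 / 9090 = 1.26

n ≈ 1.26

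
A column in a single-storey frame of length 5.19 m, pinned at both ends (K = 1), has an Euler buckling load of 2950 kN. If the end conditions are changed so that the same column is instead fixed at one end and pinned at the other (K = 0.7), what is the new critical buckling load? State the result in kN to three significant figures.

P_cr ∝ 1/K², so P_cr,new = P_cr,old × (K_old/K_new)² = 2950 × (1/0.7)²
= 2950 × 2.041 = 6020 kN

P_cr ≈ 6020 kN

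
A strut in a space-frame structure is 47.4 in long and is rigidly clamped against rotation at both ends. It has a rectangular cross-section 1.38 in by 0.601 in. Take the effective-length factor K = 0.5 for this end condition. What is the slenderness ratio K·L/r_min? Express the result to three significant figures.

λ ≈ 137

For a rectangle r_min = b/√12 = 0.601/√12 = 0.1735 in
L_e = K·L = 0.5 × 47.4 = 23.70 in
λ = L_e / r_min = 23.700 / 0.1735 = 137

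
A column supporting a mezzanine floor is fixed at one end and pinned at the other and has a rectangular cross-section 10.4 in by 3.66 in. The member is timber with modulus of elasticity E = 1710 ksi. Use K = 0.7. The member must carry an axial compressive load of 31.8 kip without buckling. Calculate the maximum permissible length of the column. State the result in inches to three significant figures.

L_max ≈ 215 in

Buckling occurs about the weak axis: I_min = h·b³/12 with b = 3.66 in (the shorter side).
I_min = 10.4×3.66³/12 = 42.49 in⁴
At the buckling limit P_cr = P = 3.180×10^4 lb
From P_cr = π²EI/(K·L)²:  L = (1/K)·√(π²EI/P_cr) = (1/0.7)·√(π²×1.71×10^6×42.49/3.180×10^4)
L = 215 in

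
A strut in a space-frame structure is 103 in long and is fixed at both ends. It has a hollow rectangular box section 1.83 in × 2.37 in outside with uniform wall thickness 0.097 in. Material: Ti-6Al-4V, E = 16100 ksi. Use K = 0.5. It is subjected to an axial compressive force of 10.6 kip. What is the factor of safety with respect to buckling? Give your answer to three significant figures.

Inner dimensions: h_i = 2.37 − 2×0.097 = 2.176 in, b_i = 1.83 − 2×0.097 = 1.636 in
Weak-axis I_min = (h_o·b_o³ − h_i·b_i³)/12 with b_o = 1.83, b_i = 1.636 in (shorter outer/inner sides).
I_min = (2.37×1.83³ − 2.176×1.636³)/12 = 0.4164 in⁴
Effective length L_e = K·L = 0.5 × 103 = 51.50 in
P_cr = π²EI / L_e² = π² × 16100×10³ × 0.4164 / 51.50² = 2.495×10^4 lb
Factor of safety n = P_cr / P = 24.945 / 10.6 = 2.35

n ≈ 2.35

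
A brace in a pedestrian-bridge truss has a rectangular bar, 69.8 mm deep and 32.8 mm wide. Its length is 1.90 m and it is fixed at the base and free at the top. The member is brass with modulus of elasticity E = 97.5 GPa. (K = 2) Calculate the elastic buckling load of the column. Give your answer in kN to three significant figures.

Buckling occurs about the weak axis: I_min = h·b³/12 with b = 32.8 mm (the shorter side).
I_min = 69.8×32.8³/12 = 2.053×10^5 mm⁴
I = 2.053×10^5 mm⁴ = 2.053×10^-7 m⁴
Effective length L_e = K·L = 2 × 1.90 = 3.800 m
P_cr = π²EI / L_e² = π² × 97.5×10⁹ × 2.053×10^-7 / 3.800² = 1.368×10^4 N

P_cr ≈ 13.7 kN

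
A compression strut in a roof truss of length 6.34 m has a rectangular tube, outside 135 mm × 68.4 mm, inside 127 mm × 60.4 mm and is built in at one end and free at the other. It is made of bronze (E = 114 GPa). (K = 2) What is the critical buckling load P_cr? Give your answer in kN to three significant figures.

Weak-axis I_min = (h_o·b_o³ − h_i·b_i³)/12 with b_o = 68.4, b_i = 60.40 mm (shorter outer/inner sides).
I_min = (135×68.4³ − 127.0×60.40³)/12 = 1.268×10^6 mm⁴
I = 1.268×10^6 mm⁴ = 1.268×10^-6 m⁴
Effective length L_e = K·L = 2 × 6.34 = 12.68 m
P_cr = π²EI / L_e² = π² × 114×10⁹ × 1.268×10^-6 / 12.68² = 8.874×10^3 N

P_cr ≈ 8.87 kN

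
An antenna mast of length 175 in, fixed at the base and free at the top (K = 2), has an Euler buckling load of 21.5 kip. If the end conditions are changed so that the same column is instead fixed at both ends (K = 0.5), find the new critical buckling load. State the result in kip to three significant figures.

P_cr ∝ 1/K², so P_cr,new = P_cr,old × (K_old/K_new)² = 21.5 × (2/0.5)²
= 21.5 × 16.00 = 344 kip

P_cr ≈ 344 kip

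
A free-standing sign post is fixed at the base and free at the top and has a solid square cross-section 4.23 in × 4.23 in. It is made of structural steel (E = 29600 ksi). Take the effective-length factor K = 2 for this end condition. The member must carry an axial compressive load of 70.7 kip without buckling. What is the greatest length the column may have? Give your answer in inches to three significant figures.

I = a⁴/12 = 4.23⁴/12 = 26.68 in⁴
At the buckling limit P_cr = P = 7.070×10^4 lb
From P_cr = π²EI/(K·L)²:  L = (1/K)·√(π²EI/P_cr) = (1/2)·√(π²×2.96×10^7×26.68/7.070×10^4)
L = 166 in

L_max ≈ 166 in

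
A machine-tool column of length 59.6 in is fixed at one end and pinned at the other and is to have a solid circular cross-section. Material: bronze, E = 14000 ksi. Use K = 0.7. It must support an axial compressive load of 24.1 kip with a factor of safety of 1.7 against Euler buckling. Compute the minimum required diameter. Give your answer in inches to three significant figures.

d ≈ 1.80 in

Required P_cr = n·P = 1.7 × 24.1 = 40.97 kip
L_e = K·L = 0.7 × 59.6 = 41.72 in
Required I = P_cr·L_e²/(π²E) = 4.097×10^4 × 41.72² / (π² × 1.40×10^7) = 0.5161 in⁴
Solid circle: I = πd⁴/64  ⇒  d = (64I/π)^(1/4) = (64×0.5161/π)^(1/4) = 1.80 in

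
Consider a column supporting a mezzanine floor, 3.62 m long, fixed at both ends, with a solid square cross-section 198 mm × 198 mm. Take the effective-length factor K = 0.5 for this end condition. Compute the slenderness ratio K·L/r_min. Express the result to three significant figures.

λ ≈ 31.7

For a square r = a/√12 = 198/√12 = 57.16 mm
L_e = K·L = 0.5 × 3.62 m = 1.810 m = 1810.0 mm
λ = L_e / r_min = 1810.0 / 57.16 = 31.7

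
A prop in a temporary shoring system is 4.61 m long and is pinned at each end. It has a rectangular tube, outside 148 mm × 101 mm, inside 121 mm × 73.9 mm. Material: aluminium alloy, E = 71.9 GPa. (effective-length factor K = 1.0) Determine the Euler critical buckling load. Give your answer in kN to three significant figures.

Weak-axis I_min = (h_o·b_o³ − h_i·b_i³)/12 with b_o = 101, b_i = 73.90 mm (shorter outer/inner sides).
I_min = (148×101³ − 121.0×73.90³)/12 = 8.638×10^6 mm⁴
I = 8.638×10^6 mm⁴ = 8.638×10^-6 m⁴
Effective length L_e = K·L = 1 × 4.61 = 4.610 m
P_cr = π²EI / L_e² = π² × 71.9×10⁹ × 8.638×10^-6 / 4.610² = 2.884×10^5 N

P_cr ≈ 288 kN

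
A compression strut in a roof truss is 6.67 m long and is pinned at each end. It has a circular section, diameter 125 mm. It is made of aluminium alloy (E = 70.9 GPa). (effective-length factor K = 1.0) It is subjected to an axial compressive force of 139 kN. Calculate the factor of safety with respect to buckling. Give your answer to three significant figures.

I = πd⁴/64 = π×125⁴/64 = 1.198×10^7 mm⁴
I = 1.198×10^7 mm⁴ = 1.198×10^-5 m⁴
Effective length L_e = K·L = 1 × 6.67 = 6.670 m
P_cr = π²EI / L_e² = π² × 70.9×10⁹ × 1.198×10^-5 / 6.670² = 1.885×10^5 N
Factor of safety n = P_cr / P = 188.50 / 139 = 1.36

n ≈ 1.36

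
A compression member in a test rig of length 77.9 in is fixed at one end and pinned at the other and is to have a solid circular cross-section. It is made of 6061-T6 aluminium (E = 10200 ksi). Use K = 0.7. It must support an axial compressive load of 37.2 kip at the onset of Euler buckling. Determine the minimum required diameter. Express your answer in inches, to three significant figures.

L_e = K·L = 0.7 × 77.9 = 54.53 in
Required I = P_cr·L_e²/(π²E) = 3.720×10^4 × 54.53² / (π² × 1.02×10^7) = 1.099 in⁴
Solid circle: I = πd⁴/64  ⇒  d = (64I/π)^(1/4) = (64×1.099/π)^(1/4) = 2.18 in

d ≈ 2.18 in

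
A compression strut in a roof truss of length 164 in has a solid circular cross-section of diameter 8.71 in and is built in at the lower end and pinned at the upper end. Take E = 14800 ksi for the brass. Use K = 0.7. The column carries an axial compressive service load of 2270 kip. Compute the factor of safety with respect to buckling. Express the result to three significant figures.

I = πd⁴/64 = π×8.71⁴/64 = 282.5 in⁴
Effective length L_e = K·L = 0.7 × 164 = 114.8 in
P_cr = π²EI / L_e² = π² × 14800×10³ × 282.5 / 114.8² = 3.131×10^6 lb
Factor of safety n = P_cr / P = 3131.3 / 2270 = 1.38

n ≈ 1.38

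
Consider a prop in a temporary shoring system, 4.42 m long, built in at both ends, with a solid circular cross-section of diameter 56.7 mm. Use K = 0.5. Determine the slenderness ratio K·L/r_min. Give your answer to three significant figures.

λ ≈ 156

I = πd⁴/64 = π×56.7⁴/64 = 5.073×10^5 mm⁴
A = 2.525×10^3 mm²;  r_min = √(I/A) = √(5.073×10^5/2.525×10^3) = 14.18 mm
L_e = K·L = 0.5 × 4.42 m = 2.210 m = 2210.0 mm
λ = L_e / r_min = 2210.0 / 14.18 = 156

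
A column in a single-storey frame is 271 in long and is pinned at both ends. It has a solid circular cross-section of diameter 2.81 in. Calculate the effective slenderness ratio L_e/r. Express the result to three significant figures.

I = πd⁴/64 = π×2.81⁴/64 = 3.061 in⁴
A = 6.202 in²;  r_min = √(I/A) = √(3.061/6.202) = 0.7025 in
L_e = K·L = 1 × 271 = 271.0 in
λ = L_e / r_min = 271.00 / 0.7025 = 386

λ ≈ 386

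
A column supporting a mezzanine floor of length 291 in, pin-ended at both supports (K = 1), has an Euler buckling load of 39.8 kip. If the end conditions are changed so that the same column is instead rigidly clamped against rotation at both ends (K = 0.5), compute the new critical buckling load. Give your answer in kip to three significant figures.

P_cr ≈ 159 kip

P_cr ∝ 1/K², so P_cr,new = P_cr,old × (K_old/K_new)² = 39.8 × (1/0.5)²
= 39.8 × 4.000 = 159 kip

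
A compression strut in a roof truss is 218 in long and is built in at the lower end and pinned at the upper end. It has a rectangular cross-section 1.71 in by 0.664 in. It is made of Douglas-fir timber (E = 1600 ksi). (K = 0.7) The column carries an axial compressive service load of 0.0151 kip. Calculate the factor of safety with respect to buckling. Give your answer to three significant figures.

Buckling occurs about the weak axis: I_min = h·b³/12 with b = 0.664 in (the shorter side).
I_min = 1.71×0.664³/12 = 4.172×10^-2 in⁴
Effective length L_e = K·L = 0.7 × 218 = 152.6 in
P_cr = π²EI / L_e² = π² × 1600×10³ × 4.172×10^-2 / 152.6² = 28.29 lb
Factor of safety n = P_cr / P = 0.028290 / 0.0151 = 1.87

n ≈ 1.87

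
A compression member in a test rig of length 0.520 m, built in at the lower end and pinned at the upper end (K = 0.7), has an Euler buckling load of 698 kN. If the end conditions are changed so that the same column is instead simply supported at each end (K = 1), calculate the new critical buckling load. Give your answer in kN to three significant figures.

P_cr ≈ 342 kN

P_cr ∝ 1/K², so P_cr,new = P_cr,old × (K_old/K_new)² = 698 × (0.7/1)²
= 698 × 0.4900 = 342 kN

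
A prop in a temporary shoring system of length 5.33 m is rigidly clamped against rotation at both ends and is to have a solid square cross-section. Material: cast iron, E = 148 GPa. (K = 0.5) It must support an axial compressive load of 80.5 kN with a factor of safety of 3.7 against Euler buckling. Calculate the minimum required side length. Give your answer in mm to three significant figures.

a ≈ 64.6 mm

Required P_cr = n·P = 3.7 × 80.5 = 297.8 kN
L_e = K·L = 0.5 × 5.33 = 2.665 m
Required I = P_cr·L_e²/(π²E) = 2.978×10^5 × 2.665² / (π² × 1.48×10^11) = 1.448×10^-6 m⁴
I_req = 1.448×10^6 mm⁴
Solid square: I = a⁴/12  ⇒  a = (12I)^(1/4) = (12×1.448×10^6)^(1/4) = 64.6 mm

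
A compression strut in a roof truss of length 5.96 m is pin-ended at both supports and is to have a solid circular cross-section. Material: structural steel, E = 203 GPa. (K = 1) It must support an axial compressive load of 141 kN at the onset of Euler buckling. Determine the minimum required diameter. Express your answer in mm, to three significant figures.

L_e = K·L = 1 × 5.96 = 5.960 m
Required I = P_cr·L_e²/(π²E) = 1.410×10^5 × 5.960² / (π² × 2.03×10^11) = 2.500×10^-6 m⁴
I_req = 2.500×10^6 mm⁴
Solid circle: I = πd⁴/64  ⇒  d = (64I/π)^(1/4) = (64×2.500×10^6/π)^(1/4) = 84.5 mm

d ≈ 84.5 mm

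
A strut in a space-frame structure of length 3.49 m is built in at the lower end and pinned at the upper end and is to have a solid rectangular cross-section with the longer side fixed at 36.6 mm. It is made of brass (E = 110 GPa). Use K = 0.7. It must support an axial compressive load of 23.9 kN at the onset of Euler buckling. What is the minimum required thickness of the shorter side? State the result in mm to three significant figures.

L_e = K·L = 0.7 × 3.49 = 2.443 m
Required I = P_cr·L_e²/(π²E) = 2.390×10^4 × 2.443² / (π² × 1.10×10^11) = 1.314×10^-7 m⁴
I_req = 1.314×10^5 mm⁴
Rectangle, weak axis: I_min = h·b³/12 with h = 36.6 mm fixed  ⇒  b = (12I/h)^(1/3) = 35.1 mm

b ≈ 35.1 mm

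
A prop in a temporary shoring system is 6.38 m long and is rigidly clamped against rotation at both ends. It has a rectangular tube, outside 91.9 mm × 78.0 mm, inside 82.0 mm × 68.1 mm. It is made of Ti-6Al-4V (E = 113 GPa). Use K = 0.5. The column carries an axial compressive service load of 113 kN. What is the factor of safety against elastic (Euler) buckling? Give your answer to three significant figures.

n ≈ 1.43

Weak-axis I_min = (h_o·b_o³ − h_i·b_i³)/12 with b_o = 78.0, b_i = 68.10 mm (shorter outer/inner sides).
I_min = (91.9×78.0³ − 82.00×68.10³)/12 = 1.476×10^6 mm⁴
I = 1.476×10^6 mm⁴ = 1.476×10^-6 m⁴
Effective length L_e = K·L = 0.5 × 6.38 = 3.190 m
P_cr = π²EI / L_e² = π² × 113×10⁹ × 1.476×10^-6 / 3.190² = 1.618×10^5 N
Factor of safety n = P_cr / P = 161.78 / 113 = 1.43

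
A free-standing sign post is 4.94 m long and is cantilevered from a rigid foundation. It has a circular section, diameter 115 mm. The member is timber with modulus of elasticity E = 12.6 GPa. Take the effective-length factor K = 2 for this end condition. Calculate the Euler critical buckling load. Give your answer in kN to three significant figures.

P_cr ≈ 10.9 kN

I = πd⁴/64 = π×115⁴/64 = 8.585×10^6 mm⁴
I = 8.585×10^6 mm⁴ = 8.585×10^-6 m⁴
Effective length L_e = K·L = 2 × 4.94 = 9.880 m
P_cr = π²EI / L_e² = π² × 12.6×10⁹ × 8.585×10^-6 / 9.880² = 1.094×10^4 N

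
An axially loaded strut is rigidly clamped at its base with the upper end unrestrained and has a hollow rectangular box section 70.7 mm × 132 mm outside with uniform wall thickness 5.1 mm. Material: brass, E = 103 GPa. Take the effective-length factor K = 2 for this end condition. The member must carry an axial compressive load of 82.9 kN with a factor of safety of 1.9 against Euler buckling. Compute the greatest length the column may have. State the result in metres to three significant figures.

L_max ≈ 1.63 m

Inner dimensions: h_i = 132 − 2×5.1 = 121.8 mm, b_i = 70.7 − 2×5.1 = 60.50 mm
Weak-axis I_min = (h_o·b_o³ − h_i·b_i³)/12 with b_o = 70.7, b_i = 60.50 mm (shorter outer/inner sides).
I_min = (132×70.7³ − 121.8×60.50³)/12 = 1.640×10^6 mm⁴
I = 1.640×10^-6 m⁴
Required critical load P_cr = n·P = 1.9 × 82.9 = 157.5 kN = 1.575×10^5 N
From P_cr = π²EI/(K·L)²:  L = (1/K)·√(π²EI/P_cr) = (1/2)·√(π²×1.03×10^11×1.640×10^-6/1.575×10^5)
L = 1.63 m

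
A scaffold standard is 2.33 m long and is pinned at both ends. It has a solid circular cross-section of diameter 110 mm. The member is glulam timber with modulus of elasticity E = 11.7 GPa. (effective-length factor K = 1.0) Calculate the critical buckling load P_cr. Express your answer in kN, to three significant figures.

P_cr ≈ 153 kN

I = πd⁴/64 = π×110⁴/64 = 7.187×10^6 mm⁴
I = 7.187×10^6 mm⁴ = 7.187×10^-6 m⁴
Effective length L_e = K·L = 1 × 2.33 = 2.330 m
P_cr = π²EI / L_e² = π² × 11.7×10⁹ × 7.187×10^-6 / 2.330² = 1.529×10^5 N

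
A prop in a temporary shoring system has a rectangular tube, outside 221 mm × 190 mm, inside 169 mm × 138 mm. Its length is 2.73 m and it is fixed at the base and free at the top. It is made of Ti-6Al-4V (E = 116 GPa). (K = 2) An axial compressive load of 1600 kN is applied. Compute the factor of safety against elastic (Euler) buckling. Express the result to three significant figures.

Weak-axis I_min = (h_o·b_o³ − h_i·b_i³)/12 with b_o = 190, b_i = 138.0 mm (shorter outer/inner sides).
I_min = (221×190³ − 169.0×138.0³)/12 = 8.931×10^7 mm⁴
I = 8.931×10^7 mm⁴ = 8.931×10^-5 m⁴
Effective length L_e = K·L = 2 × 2.73 = 5.460 m
P_cr = π²EI / L_e² = π² × 116×10⁹ × 8.931×10^-5 / 5.460² = 3.430×10^6 N
Factor of safety n = P_cr / P = 3429.7 / 1600 = 2.14

n ≈ 2.14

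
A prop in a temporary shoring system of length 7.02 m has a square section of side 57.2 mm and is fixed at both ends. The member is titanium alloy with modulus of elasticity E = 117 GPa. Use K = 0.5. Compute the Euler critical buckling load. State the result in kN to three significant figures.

P_cr ≈ 83.6 kN

I = a⁴/12 = 57.2⁴/12 = 8.921×10^5 mm⁴
I = 8.921×10^5 mm⁴ = 8.921×10^-7 m⁴
Effective length L_e = K·L = 0.5 × 7.02 = 3.510 m
P_cr = π²EI / L_e² = π² × 117×10⁹ × 8.921×10^-7 / 3.510² = 8.361×10^4 N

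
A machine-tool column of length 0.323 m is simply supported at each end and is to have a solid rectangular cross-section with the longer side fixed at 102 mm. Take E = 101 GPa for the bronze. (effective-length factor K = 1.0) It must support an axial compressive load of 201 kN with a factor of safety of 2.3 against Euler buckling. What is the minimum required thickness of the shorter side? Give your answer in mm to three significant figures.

Required P_cr = n·P = 2.3 × 201 = 462.3 kN
L_e = K·L = 1 × 0.323 = 0.3230 m
Required I = P_cr·L_e²/(π²E) = 4.623×10^5 × 0.3230² / (π² × 1.01×10^11) = 4.838×10^-8 m⁴
I_req = 4.838×10^4 mm⁴
Rectangle, weak axis: I_min = h·b³/12 with h = 102 mm fixed  ⇒  b = (12I/h)^(1/3) = 17.9 mm

b ≈ 17.9 mm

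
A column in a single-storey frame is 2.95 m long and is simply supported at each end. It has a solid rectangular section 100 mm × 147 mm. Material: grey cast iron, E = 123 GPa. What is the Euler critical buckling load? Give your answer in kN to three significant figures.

Buckling occurs about the weak axis: I_min = h·b³/12 with b = 100 mm (the shorter side).
I_min = 147×100³/12 = 1.225×10^7 mm⁴
I = 1.225×10^7 mm⁴ = 1.225×10^-5 m⁴
Effective length L_e = K·L = 1 × 2.95 = 2.950 m
P_cr = π²EI / L_e² = π² × 123×10⁹ × 1.225×10^-5 / 2.950² = 1.709×10^6 N

P_cr ≈ 1710 kN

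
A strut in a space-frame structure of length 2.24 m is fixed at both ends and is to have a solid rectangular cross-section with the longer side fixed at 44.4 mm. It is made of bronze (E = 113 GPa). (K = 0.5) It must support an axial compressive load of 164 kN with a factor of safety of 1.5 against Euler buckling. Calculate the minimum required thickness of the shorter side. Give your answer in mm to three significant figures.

Required P_cr = n·P = 1.5 × 164 = 246.0 kN
L_e = K·L = 0.5 × 2.24 = 1.120 m
Required I = P_cr·L_e²/(π²E) = 2.460×10^5 × 1.120² / (π² × 1.13×10^11) = 2.767×10^-7 m⁴
I_req = 2.767×10^5 mm⁴
Rectangle, weak axis: I_min = h·b³/12 with h = 44.4 mm fixed  ⇒  b = (12I/h)^(1/3) = 42.1 mm

b ≈ 42.1 mm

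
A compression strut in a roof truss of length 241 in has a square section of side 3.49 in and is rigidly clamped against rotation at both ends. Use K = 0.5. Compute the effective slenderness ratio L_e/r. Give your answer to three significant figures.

λ ≈ 120

I = a⁴/12 = 3.49⁴/12 = 12.36 in⁴
A = 12.18 in²;  r_min = √(I/A) = √(12.36/12.18) = 1.007 in
L_e = K·L = 0.5 × 241 = 120.5 in
λ = L_e / r_min = 120.50 / 1.007 = 120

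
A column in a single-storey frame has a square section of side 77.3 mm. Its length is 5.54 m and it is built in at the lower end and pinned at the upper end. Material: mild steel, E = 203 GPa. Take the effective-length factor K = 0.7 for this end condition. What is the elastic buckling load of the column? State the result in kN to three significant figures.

P_cr ≈ 396 kN

I = a⁴/12 = 77.3⁴/12 = 2.975×10^6 mm⁴
I = 2.975×10^6 mm⁴ = 2.975×10^-6 m⁴
Effective length L_e = K·L = 0.7 × 5.54 = 3.878 m
P_cr = π²EI / L_e² = π² × 203×10⁹ × 2.975×10^-6 / 3.878² = 3.964×10^5 N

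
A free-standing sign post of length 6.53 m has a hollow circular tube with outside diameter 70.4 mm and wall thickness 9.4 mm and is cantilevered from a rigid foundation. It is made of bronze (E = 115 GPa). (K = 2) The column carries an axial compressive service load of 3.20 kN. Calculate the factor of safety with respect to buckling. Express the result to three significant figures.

n ≈ 1.78

Inner diameter d_i = 70.4 − 2×9.4 = 51.60 mm
I = π(d_o⁴ − d_i⁴)/64 = π(70.4⁴ − 51.60⁴)/64 = 8.578×10^5 mm⁴
I = 8.578×10^5 mm⁴ = 8.578×10^-7 m⁴
Effective length L_e = K·L = 2 × 6.53 = 13.06 m
P_cr = π²EI / L_e² = π² × 115×10⁹ × 8.578×10^-7 / 13.06² = 5.708×10^3 N
Factor of safety n = P_cr / P = 5.7080 / 3.20 = 1.78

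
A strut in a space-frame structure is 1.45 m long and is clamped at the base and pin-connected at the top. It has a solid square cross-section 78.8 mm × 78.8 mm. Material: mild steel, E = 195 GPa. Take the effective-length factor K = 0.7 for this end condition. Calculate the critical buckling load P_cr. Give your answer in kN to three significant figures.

I = a⁴/12 = 78.8⁴/12 = 3.213×10^6 mm⁴
I = 3.213×10^6 mm⁴ = 3.213×10^-6 m⁴
Effective length L_e = K·L = 0.7 × 1.45 = 1.015 m
P_cr = π²EI / L_e² = π² × 195×10⁹ × 3.213×10^-6 / 1.015² = 6.002×10^6 N

P_cr ≈ 6000 kN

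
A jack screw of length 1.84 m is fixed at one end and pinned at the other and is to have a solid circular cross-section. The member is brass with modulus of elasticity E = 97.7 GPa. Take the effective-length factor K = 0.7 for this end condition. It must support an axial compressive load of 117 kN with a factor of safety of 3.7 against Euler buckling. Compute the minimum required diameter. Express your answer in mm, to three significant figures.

Required P_cr = n·P = 3.7 × 117 = 432.9 kN
L_e = K·L = 0.7 × 1.84 = 1.288 m
Required I = P_cr·L_e²/(π²E) = 4.329×10^5 × 1.288² / (π² × 9.77×10^10) = 7.448×10^-7 m⁴
I_req = 7.448×10^5 mm⁴
Solid circle: I = πd⁴/64  ⇒  d = (64I/π)^(1/4) = (64×7.448×10^5/π)^(1/4) = 62.4 mm

d ≈ 62.4 mm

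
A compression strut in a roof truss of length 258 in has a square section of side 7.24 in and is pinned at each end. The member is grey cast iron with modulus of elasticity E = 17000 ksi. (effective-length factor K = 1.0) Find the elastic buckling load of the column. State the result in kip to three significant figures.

I = a⁴/12 = 7.24⁴/12 = 229.0 in⁴
Effective length L_e = K·L = 1 × 258 = 258.0 in
P_cr = π²EI / L_e² = π² × 17000×10³ × 229.0 / 258.0² = 5.771×10^5 lb

P_cr ≈ 577 kip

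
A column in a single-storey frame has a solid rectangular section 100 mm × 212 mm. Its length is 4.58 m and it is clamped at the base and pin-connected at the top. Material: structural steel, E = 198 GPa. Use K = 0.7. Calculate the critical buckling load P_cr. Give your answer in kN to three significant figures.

Buckling occurs about the weak axis: I_min = h·b³/12 with b = 100 mm (the shorter side).
I_min = 212×100³/12 = 1.767×10^7 mm⁴
I = 1.767×10^7 mm⁴ = 1.767×10^-5 m⁴
Effective length L_e = K·L = 0.7 × 4.58 = 3.206 m
P_cr = π²EI / L_e² = π² × 198×10⁹ × 1.767×10^-5 / 3.206² = 3.359×10^6 N

P_cr ≈ 3360 kN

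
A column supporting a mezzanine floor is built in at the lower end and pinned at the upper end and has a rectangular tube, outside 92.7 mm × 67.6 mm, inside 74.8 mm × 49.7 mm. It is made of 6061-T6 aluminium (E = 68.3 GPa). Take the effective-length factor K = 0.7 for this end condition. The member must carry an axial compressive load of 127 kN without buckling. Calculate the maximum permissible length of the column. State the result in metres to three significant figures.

Weak-axis I_min = (h_o·b_o³ − h_i·b_i³)/12 with b_o = 67.6, b_i = 49.70 mm (shorter outer/inner sides).
I_min = (92.7×67.6³ − 74.80×49.70³)/12 = 1.621×10^6 mm⁴
I = 1.621×10^-6 m⁴
At the buckling limit P_cr = P = 1.270×10^5 N
From P_cr = π²EI/(K·L)²:  L = (1/K)·√(π²EI/P_cr) = (1/0.7)·√(π²×6.83×10^10×1.621×10^-6/1.270×10^5)
L = 4.19 m

L_max ≈ 4.19 m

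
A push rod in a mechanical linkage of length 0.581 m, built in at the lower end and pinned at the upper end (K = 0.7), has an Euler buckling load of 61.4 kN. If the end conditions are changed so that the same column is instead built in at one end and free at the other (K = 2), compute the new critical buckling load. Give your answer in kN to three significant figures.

P_cr ∝ 1/K², so P_cr,new = P_cr,old × (K_old/K_new)² = 61.4 × (0.7/2)²
= 61.4 × 0.1225 = 7.52 kN

P_cr ≈ 7.52 kN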